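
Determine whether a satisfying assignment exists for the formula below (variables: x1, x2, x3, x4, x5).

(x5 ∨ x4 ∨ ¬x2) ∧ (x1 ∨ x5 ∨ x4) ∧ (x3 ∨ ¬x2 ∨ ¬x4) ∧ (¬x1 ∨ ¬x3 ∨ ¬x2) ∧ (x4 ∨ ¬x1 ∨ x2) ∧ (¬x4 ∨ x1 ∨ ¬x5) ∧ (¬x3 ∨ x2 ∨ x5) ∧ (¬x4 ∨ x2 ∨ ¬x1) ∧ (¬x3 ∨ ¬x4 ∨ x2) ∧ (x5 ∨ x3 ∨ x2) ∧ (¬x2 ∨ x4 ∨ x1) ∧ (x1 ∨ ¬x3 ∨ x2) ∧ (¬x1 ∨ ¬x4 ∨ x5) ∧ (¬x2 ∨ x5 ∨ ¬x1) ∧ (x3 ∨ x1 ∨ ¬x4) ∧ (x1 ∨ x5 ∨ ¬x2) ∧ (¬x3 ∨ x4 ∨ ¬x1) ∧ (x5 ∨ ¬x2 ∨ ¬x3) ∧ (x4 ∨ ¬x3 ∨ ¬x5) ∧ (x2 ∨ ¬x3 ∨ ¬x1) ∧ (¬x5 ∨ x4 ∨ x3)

Branch on x5: set x5 = True.
Branch on x4: set x4 = False.
(¬x3) alone gives x3 = False.
But (x3) is also a unit clause — contradiction.
Backtrack on x4: now try x4 = True.
(x1) alone gives x1 = True.
(x2) alone gives x2 = True.
(x3) alone gives x3 = True.
But (¬x3) is also a unit clause — contradiction.
Neither x4 = True nor x4 = False works.
Backtrack on x5: now try x5 = False.
Branch on x4: set x4 = True.
(¬x1) alone gives x1 = False.
(x3) alone gives x3 = True.
(x2) alone gives x2 = True.
But (¬x2) is also a unit clause — contradiction.
Backtrack on x4: now try x4 = False.
(¬x2) alone gives x2 = False.
(x1) alone gives x1 = True.
But (¬x1) is also a unit clause — contradiction.
Neither x4 = True nor x4 = False works.
Neither x5 = True nor x5 = False works.
No assignment satisfies every clause.

Unsatisfiable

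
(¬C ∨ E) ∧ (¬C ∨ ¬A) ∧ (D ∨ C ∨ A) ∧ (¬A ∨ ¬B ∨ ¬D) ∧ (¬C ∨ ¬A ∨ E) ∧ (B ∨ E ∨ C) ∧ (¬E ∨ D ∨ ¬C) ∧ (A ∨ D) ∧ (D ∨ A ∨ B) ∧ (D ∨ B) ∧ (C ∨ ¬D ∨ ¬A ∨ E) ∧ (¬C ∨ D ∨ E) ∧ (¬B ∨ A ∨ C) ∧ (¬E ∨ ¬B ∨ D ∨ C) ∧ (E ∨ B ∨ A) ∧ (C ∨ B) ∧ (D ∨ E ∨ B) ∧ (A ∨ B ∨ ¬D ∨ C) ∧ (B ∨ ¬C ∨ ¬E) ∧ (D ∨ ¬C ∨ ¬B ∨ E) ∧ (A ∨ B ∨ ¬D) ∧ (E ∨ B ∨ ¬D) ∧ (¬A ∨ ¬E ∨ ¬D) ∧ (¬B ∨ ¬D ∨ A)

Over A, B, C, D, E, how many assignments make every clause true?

1

There are 2^5 = 32 truth assignments over (A, B, C, D, E).
Split on D. With D = True, the clauses containing D are satisfied and ¬D drops from the rest; 0 of the 2^4 = 16 assignments to the other variables satisfy what remains.
With D = False, by the same count on the reduced clause set, 1 assignment works.
(One model: A=T, B=T, C=F, D=F, E=F.)
Total: 0 + 1 = 1.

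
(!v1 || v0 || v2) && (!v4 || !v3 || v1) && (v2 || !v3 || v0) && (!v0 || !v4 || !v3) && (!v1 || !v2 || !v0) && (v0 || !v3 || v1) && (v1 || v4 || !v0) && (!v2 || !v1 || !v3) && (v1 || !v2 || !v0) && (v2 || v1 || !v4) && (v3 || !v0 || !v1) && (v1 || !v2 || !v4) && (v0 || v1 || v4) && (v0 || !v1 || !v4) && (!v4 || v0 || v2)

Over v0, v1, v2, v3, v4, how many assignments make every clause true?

2

There are 2^5 = 32 truth assignments over (v0, v1, v2, v3, v4).
Split on v1. With v1 = true, the clauses containing v1 are satisfied and !v1 drops from the rest; 2 of the 2^4 = 16 assignments to the other variables satisfy what remains.
With v1 = false, by the same count on the reduced clause set, 0 assignments work.
(One model: v0=F, v1=T, v2=T, v3=F, v4=F.)
Total: 2 + 0 = 2.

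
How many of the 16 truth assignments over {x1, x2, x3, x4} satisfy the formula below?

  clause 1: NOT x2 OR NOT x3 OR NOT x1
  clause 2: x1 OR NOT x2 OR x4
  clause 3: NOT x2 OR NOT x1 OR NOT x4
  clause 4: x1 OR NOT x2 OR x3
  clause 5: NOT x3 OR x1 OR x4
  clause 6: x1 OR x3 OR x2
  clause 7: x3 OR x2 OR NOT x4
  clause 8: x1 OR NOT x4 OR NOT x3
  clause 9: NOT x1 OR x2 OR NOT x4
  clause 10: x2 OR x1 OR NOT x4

There are 2^4 = 16 truth assignments over (x1, x2, x3, x4).
Check each against the 10 clauses (columns in the order x1, x2, x3, x4):
  F F F F  ✗ fails (x1 OR x3 OR x2)
  F F F T  ✗ fails (x1 OR x3 OR x2)
  F F T F  ✗ fails (NOT x3 OR x1 OR x4)
  F F T T  ✗ fails (x1 OR NOT x4 OR NOT x3)
  F T F F  ✗ fails (x1 OR NOT x2 OR x4)
  F T F T  ✗ fails (x1 OR NOT x2 OR x3)
  F T T F  ✗ fails (x1 OR NOT x2 OR x4)
  F T T T  ✗ fails (x1 OR NOT x4 OR NOT x3)
  T F F F  ✓ satisfies all
  T F F T  ✗ fails (x3 OR x2 OR NOT x4)
  T F T F  ✓ satisfies all
  T F T T  ✗ fails (NOT x1 OR x2 OR NOT x4)
  T T F F  ✓ satisfies all
  T T F T  ✗ fails (NOT x2 OR NOT x1 OR NOT x4)
  T T T F  ✗ fails (NOT x2 OR NOT x3 OR NOT x1)
  T T T T  ✗ fails (NOT x2 OR NOT x3 OR NOT x1)
3 of the 16 rows are models.

3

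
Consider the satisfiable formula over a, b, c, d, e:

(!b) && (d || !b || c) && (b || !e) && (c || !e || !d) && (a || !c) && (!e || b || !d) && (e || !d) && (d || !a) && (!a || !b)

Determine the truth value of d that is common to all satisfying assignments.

Suppose d = true.
The clause (!b) is unit, so b = false.
The clause (!e) is unit, so e = false.
Now (e) is unsatisfied and unit — conflict.
So every satisfying assignment has d = False.

False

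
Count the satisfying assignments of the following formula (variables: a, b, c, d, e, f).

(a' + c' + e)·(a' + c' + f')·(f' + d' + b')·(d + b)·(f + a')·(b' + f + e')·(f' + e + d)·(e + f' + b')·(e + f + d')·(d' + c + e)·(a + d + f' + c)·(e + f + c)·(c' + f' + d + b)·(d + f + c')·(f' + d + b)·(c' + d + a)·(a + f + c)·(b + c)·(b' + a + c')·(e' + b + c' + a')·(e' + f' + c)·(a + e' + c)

3

There are 2^6 = 64 truth assignments over (a, b, c, d, e, f).
Split on a. With a = 1, the clauses containing a are satisfied and a' drops from the rest; 0 of the 2^5 = 32 assignments to the other variables satisfy what remains.
With a = 0, by the same count on the reduced clause set, 3 assignments work.
(One model: a=F, b=F, c=T, d=T, e=F, f=T.)
Total: 0 + 3 = 3.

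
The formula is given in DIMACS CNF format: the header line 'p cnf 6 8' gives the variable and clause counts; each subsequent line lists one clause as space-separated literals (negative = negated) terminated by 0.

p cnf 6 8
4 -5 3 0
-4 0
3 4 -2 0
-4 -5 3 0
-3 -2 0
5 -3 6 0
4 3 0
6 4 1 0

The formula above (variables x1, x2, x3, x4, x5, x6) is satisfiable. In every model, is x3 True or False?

Suppose x3 = False.
From the singleton clause (¬x4), x4 = False.
That conflicts with the unit clause (x4).
So every satisfying assignment has x3 = True.

True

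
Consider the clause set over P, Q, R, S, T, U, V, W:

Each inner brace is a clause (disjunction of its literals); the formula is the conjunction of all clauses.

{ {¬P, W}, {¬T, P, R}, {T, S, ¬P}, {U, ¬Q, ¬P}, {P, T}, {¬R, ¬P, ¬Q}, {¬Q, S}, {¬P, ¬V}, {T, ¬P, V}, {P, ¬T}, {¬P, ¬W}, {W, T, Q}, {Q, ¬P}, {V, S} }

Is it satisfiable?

Branch on P: set P = False.
Unit clause (T) forces T = True.
That conflicts with the unit clause (¬T).
Undo P and try P = True.
Unit clause (W) forces W = True.
That conflicts with the unit clause (¬W).
Neither P = True nor P = False works.
No assignment satisfies every clause.

No, unsatisfiable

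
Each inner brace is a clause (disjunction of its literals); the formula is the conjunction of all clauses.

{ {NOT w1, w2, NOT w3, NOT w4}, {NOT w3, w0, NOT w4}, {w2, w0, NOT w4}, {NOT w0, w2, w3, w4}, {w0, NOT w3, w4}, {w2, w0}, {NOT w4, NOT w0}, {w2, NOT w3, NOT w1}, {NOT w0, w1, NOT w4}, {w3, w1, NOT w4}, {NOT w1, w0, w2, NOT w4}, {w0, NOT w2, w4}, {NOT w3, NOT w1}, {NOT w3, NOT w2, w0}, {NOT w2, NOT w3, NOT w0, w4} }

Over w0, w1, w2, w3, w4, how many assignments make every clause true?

There are 2^5 = 32 truth assignments over (w0, w1, w2, w3, w4).
Split on w1. With w1 = true, the clauses containing w1 are satisfied and NOT w1 drops from the rest; 2 of the 2^4 = 16 assignments to the other variables satisfy what remains.
With w1 = false, by the same count on the reduced clause set, 2 assignments work.
(One model: w0=F, w1=T, w2=T, w3=F, w4=T.)
Total: 2 + 2 = 4.

4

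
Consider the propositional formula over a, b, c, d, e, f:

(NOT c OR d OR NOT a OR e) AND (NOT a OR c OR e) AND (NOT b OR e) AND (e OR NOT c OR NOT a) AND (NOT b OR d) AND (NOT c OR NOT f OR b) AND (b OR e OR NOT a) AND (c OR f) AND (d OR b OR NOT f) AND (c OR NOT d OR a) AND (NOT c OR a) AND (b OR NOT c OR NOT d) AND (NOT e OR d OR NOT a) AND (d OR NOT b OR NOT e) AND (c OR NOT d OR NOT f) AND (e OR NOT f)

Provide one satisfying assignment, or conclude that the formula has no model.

Branch on b: set b = true.
(e) alone gives e = true.
(d) alone gives d = true.
Branch on c: set c = true.
(a) alone gives a = true.
Every clause is now satisfied; f is unconstrained.

a: true, b: true, c: true, d: true, e: true, f: true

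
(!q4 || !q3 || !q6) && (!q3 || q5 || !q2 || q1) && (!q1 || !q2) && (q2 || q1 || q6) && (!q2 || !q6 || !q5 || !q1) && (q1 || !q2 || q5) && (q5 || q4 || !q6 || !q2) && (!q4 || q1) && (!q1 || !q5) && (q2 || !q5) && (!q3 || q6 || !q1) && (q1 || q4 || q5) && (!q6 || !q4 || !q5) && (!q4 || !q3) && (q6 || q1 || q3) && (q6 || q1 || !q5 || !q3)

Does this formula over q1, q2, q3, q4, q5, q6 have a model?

Suppose q1 = true.
Unit clause (!q2) forces q2 = false.
Unit clause (!q5) forces q5 = false.
Suppose q3 = false.
No clause remains; q4, q6 are free.
A satisfying assignment: q1: true,  q2: false,  q3: false,  q4: false,  q5: false,  q6: false.

Yes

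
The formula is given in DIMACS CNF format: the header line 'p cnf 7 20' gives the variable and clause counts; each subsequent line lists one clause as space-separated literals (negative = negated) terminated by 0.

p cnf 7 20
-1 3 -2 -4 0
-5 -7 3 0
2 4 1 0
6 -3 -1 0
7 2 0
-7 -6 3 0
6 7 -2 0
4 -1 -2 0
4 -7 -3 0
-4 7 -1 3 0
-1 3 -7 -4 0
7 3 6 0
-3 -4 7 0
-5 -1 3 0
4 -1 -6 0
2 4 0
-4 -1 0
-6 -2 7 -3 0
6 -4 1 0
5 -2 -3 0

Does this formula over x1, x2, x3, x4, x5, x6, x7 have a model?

Branch on x7: set x7 = False.
The clause (x2) is unit, so x2 = True.
The clause (x6) is unit, so x6 = True.
The clause (¬x3) is unit, so x3 = False.
Branch on x1: set x1 = False.
All clauses hold; x4, x5 can take either value.
A satisfying assignment: x1=False; x2=True; x3=False; x4=False; x5=False; x6=True; x7=False.

Satisfiable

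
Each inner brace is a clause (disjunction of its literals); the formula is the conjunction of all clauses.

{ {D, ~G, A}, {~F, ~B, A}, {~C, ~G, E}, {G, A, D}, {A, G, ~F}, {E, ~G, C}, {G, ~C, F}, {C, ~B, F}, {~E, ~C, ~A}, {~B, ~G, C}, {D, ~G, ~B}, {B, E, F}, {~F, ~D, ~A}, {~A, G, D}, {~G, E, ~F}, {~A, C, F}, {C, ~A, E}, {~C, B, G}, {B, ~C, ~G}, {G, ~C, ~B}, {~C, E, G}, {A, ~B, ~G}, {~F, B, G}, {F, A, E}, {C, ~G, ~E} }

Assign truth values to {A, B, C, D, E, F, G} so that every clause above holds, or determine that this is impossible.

A ↦ 0; B ↦ 0; C ↦ 0; D ↦ 1; E ↦ 1; F ↦ 0; G ↦ 0

Branch on D: set D = 1.
Branch on F: set F = 0.
Branch on G: set G = 0.
Unit clause (~C) forces C = 0.
Unit clause (~B) forces B = 0.
Unit clause (E) forces E = 1.
Unit clause (~A) forces A = 0.
Every clause now holds.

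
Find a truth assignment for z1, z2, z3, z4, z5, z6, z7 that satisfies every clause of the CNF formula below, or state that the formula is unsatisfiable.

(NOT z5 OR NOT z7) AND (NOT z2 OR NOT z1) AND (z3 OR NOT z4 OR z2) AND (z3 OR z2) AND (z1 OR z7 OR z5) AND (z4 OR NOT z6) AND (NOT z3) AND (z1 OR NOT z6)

z1: false,  z2: true,  z3: false,  z4: false,  z5: false,  z6: false,  z7: true

Unit clause (NOT z3) forces z3 = false.
Unit clause (z2) forces z2 = true.
Unit clause (NOT z1) forces z1 = false.
Unit clause (NOT z6) forces z6 = false.
Suppose z5 = false.
Unit clause (z7) forces z7 = true.
No clause remains; z4 is free.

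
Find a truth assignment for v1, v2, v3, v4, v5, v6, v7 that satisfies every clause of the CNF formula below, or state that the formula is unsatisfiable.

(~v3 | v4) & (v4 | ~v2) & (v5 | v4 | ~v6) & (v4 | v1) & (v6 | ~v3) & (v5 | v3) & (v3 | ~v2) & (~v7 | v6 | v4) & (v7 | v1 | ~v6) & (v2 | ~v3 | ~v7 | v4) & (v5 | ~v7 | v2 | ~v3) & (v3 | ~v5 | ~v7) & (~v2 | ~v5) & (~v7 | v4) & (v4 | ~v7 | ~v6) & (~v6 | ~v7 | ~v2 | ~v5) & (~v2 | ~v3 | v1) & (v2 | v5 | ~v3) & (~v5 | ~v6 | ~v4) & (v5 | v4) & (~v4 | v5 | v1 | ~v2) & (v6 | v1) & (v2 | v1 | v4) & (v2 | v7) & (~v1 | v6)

Case v3 = 1:
Unit clause (v4) forces v4 = 1.
Unit clause (v6) forces v6 = 1.
Unit clause (~v5) forces v5 = 0.
Unit clause (v2) forces v2 = 1.
Unit clause (v1) forces v1 = 1.
No clause remains; v7 is free.

v1=1, v2=1, v3=1, v4=1, v5=0, v6=1, v7=0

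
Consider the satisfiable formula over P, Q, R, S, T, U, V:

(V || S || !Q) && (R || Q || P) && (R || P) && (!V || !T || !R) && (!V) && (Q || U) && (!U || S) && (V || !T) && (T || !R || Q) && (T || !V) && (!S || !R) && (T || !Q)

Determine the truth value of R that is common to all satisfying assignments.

False

Suppose R = true.
From the singleton clause (!V), V = false.
From the singleton clause (!T), T = false.
From the singleton clause (Q), Q = true.
That conflicts with the unit clause (!Q).
So every satisfying assignment has R = False.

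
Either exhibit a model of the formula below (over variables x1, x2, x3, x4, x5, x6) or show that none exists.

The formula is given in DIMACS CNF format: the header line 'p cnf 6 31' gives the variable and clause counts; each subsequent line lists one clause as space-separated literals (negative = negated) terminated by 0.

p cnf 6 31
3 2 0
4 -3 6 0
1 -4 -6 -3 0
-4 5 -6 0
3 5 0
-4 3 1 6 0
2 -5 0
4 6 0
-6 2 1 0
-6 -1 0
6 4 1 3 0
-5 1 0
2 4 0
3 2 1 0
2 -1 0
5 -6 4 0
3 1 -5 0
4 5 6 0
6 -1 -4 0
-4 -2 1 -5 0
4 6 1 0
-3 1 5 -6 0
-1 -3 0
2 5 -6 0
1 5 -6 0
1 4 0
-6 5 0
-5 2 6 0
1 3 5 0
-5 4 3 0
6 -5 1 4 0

Suppose x3 = True.
From the singleton clause (¬x1), x1 = False.
From the singleton clause (¬x5), x5 = False.
From the singleton clause (¬x6), x6 = False.
From the singleton clause (x4), x4 = True.
Every clause is now satisfied; x2 is unconstrained.

x1=False,  x2=False,  x3=True,  x4=True,  x5=False,  x6=False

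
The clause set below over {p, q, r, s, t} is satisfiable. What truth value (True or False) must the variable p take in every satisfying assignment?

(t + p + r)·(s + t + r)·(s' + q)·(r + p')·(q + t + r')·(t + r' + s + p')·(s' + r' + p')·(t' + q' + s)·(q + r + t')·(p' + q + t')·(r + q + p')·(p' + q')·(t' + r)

False

Suppose p = 1.
From the singleton clause (r), r = 1.
From the singleton clause (s'), s = 0.
From the singleton clause (t), t = 1.
From the singleton clause (q'), q = 0.
That conflicts with the unit clause (q).
So every satisfying assignment has p = False.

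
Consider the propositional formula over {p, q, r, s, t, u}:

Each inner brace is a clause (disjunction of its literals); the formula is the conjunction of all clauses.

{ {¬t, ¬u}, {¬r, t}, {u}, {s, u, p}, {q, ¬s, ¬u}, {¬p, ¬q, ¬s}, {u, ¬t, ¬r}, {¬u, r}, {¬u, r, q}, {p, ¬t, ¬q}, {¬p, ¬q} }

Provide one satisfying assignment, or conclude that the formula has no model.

UNSATISFIABLE

(u) alone gives u = True.
(¬t) alone gives t = False.
(¬r) alone gives r = False.
Now (r) is unsatisfied and unit — conflict.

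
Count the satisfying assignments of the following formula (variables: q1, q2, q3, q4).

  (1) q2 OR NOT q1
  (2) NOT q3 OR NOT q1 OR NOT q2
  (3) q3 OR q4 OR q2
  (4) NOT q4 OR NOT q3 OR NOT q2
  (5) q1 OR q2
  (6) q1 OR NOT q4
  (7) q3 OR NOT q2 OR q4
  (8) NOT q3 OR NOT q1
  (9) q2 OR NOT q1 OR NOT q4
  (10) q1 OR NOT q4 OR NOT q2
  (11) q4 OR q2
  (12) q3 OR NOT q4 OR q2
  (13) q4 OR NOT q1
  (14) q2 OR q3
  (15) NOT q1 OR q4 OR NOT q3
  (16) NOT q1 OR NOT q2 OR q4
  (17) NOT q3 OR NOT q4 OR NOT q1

There are 2^4 = 16 truth assignments over (q1, q2, q3, q4).
Check each against the 17 clauses (columns in the order q1, q2, q3, q4):
  F F F F  ✗ fails (q3 OR q4 OR q2)
  F F F T  ✗ fails (q1 OR q2)
  F F T F  ✗ fails (q1 OR q2)
  F F T T  ✗ fails (q1 OR q2)
  F T F F  ✗ fails (q3 OR NOT q2 OR q4)
  F T F T  ✗ fails (q1 OR NOT q4)
  F T T F  ✓ satisfies all
  F T T T  ✗ fails (NOT q4 OR NOT q3 OR NOT q2)
  T F F F  ✗ fails (q2 OR NOT q1)
  T F F T  ✗ fails (q2 OR NOT q1)
  T F T F  ✗ fails (q2 OR NOT q1)
  T F T T  ✗ fails (q2 OR NOT q1)
  T T F F  ✗ fails (q3 OR NOT q2 OR q4)
  T T F T  ✓ satisfies all
  T T T F  ✗ fails (NOT q3 OR NOT q1 OR NOT q2)
  T T T T  ✗ fails (NOT q3 OR NOT q1 OR NOT q2)
2 of the 16 rows are models.

2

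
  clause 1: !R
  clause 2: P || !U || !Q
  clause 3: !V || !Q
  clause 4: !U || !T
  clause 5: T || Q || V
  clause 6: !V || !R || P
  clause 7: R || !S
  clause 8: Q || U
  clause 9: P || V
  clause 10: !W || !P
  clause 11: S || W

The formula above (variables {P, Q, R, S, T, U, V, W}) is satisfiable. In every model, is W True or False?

True

Suppose W = false.
From the singleton clause (!R), R = false.
From the singleton clause (!S), S = false.
That conflicts with the unit clause (S).
So every satisfying assignment has W = True.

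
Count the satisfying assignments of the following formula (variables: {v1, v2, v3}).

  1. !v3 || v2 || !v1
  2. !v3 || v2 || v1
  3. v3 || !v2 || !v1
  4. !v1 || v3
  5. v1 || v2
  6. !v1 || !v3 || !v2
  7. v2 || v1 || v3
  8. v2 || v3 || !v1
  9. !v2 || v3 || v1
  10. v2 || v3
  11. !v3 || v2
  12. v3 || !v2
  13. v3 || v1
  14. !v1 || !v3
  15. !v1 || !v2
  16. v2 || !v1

1

There are 2^3 = 8 truth assignments over (v1, v2, v3).
Check each against the 16 clauses (columns in the order v1, v2, v3):
  F F F  ✗ fails (v1 || v2)
  F F T  ✗ fails (!v3 || v2 || v1)
  F T F  ✗ fails (!v2 || v3 || v1)
  F T T  ✓ satisfies all
  T F F  ✗ fails (!v1 || v3)
  T F T  ✗ fails (!v3 || v2 || !v1)
  T T F  ✗ fails (v3 || !v2 || !v1)
  T T T  ✗ fails (!v1 || !v3 || !v2)
1 of the 8 rows is a model.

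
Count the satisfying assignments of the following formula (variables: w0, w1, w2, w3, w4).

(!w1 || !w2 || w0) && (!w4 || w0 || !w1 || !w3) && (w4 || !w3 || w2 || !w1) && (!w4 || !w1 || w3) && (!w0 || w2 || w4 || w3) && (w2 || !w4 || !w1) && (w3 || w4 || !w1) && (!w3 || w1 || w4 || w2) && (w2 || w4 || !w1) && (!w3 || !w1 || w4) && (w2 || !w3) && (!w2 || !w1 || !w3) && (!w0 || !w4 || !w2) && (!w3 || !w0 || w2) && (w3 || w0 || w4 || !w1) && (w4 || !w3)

There are 2^5 = 32 truth assignments over (w0, w1, w2, w3, w4).
Split on w2. With w2 = true, the clauses containing w2 are satisfied and !w2 drops from the rest; 4 of the 2^4 = 16 assignments to the other variables satisfy what remains.
With w2 = false, by the same count on the reduced clause set, 3 assignments work.
Total: 4 + 3 = 7.

7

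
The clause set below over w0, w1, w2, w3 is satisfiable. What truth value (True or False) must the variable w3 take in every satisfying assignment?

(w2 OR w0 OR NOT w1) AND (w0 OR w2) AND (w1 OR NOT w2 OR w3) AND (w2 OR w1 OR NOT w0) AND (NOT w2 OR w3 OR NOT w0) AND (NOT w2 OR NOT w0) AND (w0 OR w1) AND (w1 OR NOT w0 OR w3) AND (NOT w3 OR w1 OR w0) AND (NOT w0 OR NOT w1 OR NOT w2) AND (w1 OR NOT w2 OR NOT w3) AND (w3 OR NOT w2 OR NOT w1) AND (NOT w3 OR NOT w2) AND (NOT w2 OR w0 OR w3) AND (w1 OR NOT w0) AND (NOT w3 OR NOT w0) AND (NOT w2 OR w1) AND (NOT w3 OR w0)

False

Suppose w3 = true.
The clause (NOT w2) is unit, so w2 = false.
The clause (w0) is unit, so w0 = true.
Now (NOT w0) is unsatisfied and unit — conflict.
So every satisfying assignment has w3 = False.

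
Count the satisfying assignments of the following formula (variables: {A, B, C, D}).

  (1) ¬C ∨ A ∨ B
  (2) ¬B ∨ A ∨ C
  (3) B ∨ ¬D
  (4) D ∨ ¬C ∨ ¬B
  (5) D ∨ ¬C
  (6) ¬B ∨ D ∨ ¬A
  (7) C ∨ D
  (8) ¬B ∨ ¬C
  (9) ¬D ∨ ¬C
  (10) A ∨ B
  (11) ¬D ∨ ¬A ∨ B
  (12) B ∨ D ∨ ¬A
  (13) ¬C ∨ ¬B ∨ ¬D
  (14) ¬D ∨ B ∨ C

1

There are 2^4 = 16 truth assignments over (A, B, C, D).
Check each against the 14 clauses (columns in the order A, B, C, D):
  F F F F  ✗ fails (C ∨ D)
  F F F T  ✗ fails (B ∨ ¬D)
  F F T F  ✗ fails (¬C ∨ A ∨ B)
  F F T T  ✗ fails (¬C ∨ A ∨ B)
  F T F F  ✗ fails (¬B ∨ A ∨ C)
  F T F T  ✗ fails (¬B ∨ A ∨ C)
  F T T F  ✗ fails (D ∨ ¬C ∨ ¬B)
  F T T T  ✗ fails (¬B ∨ ¬C)
  T F F F  ✗ fails (C ∨ D)
  T F F T  ✗ fails (B ∨ ¬D)
  T F T F  ✗ fails (D ∨ ¬C)
  T F T T  ✗ fails (B ∨ ¬D)
  T T F F  ✗ fails (¬B ∨ D ∨ ¬A)
  T T F T  ✓ satisfies all
  T T T F  ✗ fails (D ∨ ¬C ∨ ¬B)
  T T T T  ✗ fails (¬B ∨ ¬C)
1 of the 16 rows is a model.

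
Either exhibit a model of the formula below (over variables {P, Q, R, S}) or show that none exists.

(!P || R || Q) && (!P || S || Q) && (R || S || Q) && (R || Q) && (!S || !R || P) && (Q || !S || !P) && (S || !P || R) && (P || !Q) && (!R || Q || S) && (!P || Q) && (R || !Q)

P ↦ true,  Q ↦ true,  R ↦ true,  S ↦ true

Suppose R = true.
Suppose S = true.
(P) alone gives P = true.
(Q) alone gives Q = true.
This assignment satisfies each clause.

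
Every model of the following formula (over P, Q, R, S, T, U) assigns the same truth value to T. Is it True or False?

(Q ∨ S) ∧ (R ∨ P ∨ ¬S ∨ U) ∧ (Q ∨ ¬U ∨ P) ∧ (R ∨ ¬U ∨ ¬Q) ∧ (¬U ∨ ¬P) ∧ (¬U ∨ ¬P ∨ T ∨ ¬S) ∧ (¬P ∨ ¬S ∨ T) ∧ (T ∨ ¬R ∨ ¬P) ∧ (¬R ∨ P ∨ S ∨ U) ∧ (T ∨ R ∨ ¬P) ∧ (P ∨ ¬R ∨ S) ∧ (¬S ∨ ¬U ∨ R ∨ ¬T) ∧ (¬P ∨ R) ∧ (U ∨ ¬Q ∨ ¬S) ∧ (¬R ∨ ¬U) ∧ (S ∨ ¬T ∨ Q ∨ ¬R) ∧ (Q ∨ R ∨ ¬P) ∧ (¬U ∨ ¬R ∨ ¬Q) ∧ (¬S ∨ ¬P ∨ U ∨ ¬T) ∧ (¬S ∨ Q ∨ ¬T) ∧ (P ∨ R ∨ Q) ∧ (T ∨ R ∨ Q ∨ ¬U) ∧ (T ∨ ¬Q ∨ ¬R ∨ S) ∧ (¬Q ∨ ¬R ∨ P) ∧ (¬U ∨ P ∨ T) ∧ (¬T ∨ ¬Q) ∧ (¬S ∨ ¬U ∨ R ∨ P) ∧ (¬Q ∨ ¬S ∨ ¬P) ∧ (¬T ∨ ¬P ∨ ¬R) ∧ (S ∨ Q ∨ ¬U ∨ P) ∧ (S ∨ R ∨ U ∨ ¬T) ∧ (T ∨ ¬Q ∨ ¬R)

Suppose T = True.
The clause (¬Q) is unit, so Q = False.
The clause (S) is unit, so S = True.
That conflicts with the unit clause (¬S).
So every satisfying assignment has T = False.

False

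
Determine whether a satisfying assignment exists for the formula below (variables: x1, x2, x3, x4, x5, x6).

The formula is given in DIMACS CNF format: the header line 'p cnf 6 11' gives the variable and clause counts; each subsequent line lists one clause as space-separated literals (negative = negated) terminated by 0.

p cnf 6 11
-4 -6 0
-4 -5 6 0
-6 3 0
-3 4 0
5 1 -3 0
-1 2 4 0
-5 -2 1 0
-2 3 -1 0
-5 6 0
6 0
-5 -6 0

The clause (x6) is unit, so x6 = True.
The clause (¬x4) is unit, so x4 = False.
The clause (x3) is unit, so x3 = True.
Now (¬x3) is unsatisfied and unit — conflict.
No assignment satisfies every clause.

No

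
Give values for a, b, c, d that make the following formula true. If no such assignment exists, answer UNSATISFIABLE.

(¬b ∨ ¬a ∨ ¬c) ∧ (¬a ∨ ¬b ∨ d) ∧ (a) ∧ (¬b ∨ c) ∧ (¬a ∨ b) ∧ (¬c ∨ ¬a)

UNSATISFIABLE

The clause (a) is unit, so a = True.
The clause (b) is unit, so b = True.
The clause (¬c) is unit, so c = False.
But (c) is also a unit clause — contradiction.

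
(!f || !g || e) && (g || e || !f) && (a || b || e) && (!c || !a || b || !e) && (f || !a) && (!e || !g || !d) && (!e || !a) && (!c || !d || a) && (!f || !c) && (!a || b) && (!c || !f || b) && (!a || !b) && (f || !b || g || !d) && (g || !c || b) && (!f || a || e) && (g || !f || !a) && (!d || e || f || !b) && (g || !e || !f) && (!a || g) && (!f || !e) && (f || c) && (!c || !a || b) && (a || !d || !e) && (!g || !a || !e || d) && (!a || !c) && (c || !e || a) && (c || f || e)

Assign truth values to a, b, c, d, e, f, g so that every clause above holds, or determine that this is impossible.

a ↦ false; b ↦ true; c ↦ true; d ↦ false; e ↦ true; f ↦ false; g ↦ true

Try f = false.
Unit clause (!a) forces a = false.
Unit clause (c) forces c = true.
Unit clause (!d) forces d = false.
Try b = true.
Every clause is now satisfied; e, g are unconstrained.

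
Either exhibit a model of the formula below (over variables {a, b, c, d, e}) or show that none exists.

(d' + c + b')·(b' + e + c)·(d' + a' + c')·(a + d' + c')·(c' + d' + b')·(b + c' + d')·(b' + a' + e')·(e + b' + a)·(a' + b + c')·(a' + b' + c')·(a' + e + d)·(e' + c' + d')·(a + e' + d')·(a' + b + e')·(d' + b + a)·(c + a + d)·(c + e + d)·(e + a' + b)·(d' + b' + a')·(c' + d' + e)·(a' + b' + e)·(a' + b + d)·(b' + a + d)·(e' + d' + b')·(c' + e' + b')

a=0, b=0, c=1, d=0, e=1

Branch on d: set d = 0.
Branch on a: set a = 0.
(c) alone gives c = 1.
(b') alone gives b = 0.
All clauses hold; e can take either value.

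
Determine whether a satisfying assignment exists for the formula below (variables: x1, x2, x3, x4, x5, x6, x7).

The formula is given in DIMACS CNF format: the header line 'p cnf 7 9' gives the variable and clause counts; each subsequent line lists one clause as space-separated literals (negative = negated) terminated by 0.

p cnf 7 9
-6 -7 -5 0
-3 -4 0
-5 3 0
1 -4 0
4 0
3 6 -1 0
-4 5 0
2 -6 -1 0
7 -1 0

The clause (x4) is unit, so x4 = True.
The clause (¬x3) is unit, so x3 = False.
The clause (¬x5) is unit, so x5 = False.
Now (x5) is unsatisfied and unit — conflict.
No assignment satisfies every clause.

Unsatisfiable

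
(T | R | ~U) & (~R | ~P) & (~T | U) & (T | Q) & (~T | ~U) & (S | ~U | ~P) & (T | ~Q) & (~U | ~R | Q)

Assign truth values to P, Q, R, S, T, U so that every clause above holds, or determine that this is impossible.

UNSATISFIABLE

Suppose R = 0.
Suppose T = 1.
The clause (U) is unit, so U = 1.
But (~U) is also a unit clause — contradiction.
Undo T and try T = 0.
The clause (~U) is unit, so U = 0.
The clause (Q) is unit, so Q = 1.
But (~Q) is also a unit clause — contradiction.
Either choice for T ends in contradiction.
Undo R and try R = 1.
The clause (~P) is unit, so P = 0.
Suppose T = 0.
The clause (Q) is unit, so Q = 1.
But (~Q) is also a unit clause — contradiction.
Undo T and try T = 1.
The clause (U) is unit, so U = 1.
But (~U) is also a unit clause — contradiction.
Either choice for T ends in contradiction.
Either choice for R ends in contradiction.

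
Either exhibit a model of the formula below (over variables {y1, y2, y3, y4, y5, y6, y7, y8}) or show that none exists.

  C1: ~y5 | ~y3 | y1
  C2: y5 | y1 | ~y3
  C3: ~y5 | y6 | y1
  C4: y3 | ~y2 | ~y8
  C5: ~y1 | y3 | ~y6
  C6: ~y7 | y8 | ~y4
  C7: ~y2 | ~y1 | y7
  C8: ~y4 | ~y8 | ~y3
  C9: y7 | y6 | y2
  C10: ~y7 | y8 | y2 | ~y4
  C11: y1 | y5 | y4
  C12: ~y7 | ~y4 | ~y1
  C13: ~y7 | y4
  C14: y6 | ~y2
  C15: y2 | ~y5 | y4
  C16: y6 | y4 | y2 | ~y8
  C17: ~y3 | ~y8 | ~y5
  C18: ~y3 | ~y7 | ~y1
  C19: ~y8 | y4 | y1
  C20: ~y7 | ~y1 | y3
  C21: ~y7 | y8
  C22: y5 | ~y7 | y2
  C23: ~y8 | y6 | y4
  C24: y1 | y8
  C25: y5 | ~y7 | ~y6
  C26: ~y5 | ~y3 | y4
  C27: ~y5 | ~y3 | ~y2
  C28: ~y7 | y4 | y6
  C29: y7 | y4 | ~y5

Try y7 = 0.
Try y2 = 0.
The clause (y6) is unit, so y6 = 1.
Try y1 = 0.
The clause (y8) is unit, so y8 = 1.
The clause (y4) is unit, so y4 = 1.
The clause (~y3) is unit, so y3 = 0.
Every clause is now satisfied; y5 is unconstrained.

y1: 0; y2: 0; y3: 0; y4: 1; y5: 1; y6: 1; y7: 0; y8: 1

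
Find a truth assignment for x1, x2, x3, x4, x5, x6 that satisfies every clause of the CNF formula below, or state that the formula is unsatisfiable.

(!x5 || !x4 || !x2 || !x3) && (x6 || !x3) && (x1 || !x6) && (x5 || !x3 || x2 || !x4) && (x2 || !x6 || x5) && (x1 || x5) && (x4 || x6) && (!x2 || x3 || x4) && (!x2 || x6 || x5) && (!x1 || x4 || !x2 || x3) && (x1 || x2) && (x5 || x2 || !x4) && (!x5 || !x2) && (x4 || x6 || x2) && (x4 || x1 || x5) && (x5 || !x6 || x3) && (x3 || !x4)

Case x6 = true:
The clause (x1) is unit, so x1 = true.
Case x2 = true:
The clause (!x5) is unit, so x5 = false.
The clause (x3) is unit, so x3 = true.
No clause remains; x4 is free.

x1 ↦ true; x2 ↦ true; x3 ↦ true; x4 ↦ false; x5 ↦ false; x6 ↦ true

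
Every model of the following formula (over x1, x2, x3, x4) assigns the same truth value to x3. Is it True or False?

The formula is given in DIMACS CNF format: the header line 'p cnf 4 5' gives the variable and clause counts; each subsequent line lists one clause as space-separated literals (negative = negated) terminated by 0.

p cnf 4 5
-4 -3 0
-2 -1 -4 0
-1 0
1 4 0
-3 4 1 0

Suppose x3 = True.
(¬x4) alone gives x4 = False.
(¬x1) alone gives x1 = False.
But (x1) is also a unit clause — contradiction.
So every satisfying assignment has x3 = False.

False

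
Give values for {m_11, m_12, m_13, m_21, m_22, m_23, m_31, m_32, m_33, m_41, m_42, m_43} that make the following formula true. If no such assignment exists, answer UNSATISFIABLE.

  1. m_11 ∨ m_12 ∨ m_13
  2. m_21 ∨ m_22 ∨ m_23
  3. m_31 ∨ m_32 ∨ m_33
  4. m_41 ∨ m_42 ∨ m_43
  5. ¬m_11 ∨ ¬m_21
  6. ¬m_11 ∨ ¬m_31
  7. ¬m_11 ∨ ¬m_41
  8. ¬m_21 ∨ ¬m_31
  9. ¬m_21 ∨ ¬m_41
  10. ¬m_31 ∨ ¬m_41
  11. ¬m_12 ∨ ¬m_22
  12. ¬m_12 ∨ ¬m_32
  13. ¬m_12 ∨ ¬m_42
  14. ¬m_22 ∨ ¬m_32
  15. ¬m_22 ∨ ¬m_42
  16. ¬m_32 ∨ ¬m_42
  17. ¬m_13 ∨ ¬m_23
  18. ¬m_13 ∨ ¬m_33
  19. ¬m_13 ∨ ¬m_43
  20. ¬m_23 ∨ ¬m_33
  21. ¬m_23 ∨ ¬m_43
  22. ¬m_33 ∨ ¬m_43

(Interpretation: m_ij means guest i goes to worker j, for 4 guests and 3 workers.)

UNSATISFIABLE

Suppose m_11 = False.
Suppose m_12 = True.
The clause (¬m_22) is unit, so m_22 = False.
The clause (¬m_32) is unit, so m_32 = False.
The clause (¬m_42) is unit, so m_42 = False.
Suppose m_21 = True.
The clause (¬m_31) is unit, so m_31 = False.
The clause (m_33) is unit, so m_33 = True.
The clause (¬m_41) is unit, so m_41 = False.
The clause (m_43) is unit, so m_43 = True.
That conflicts with the unit clause (¬m_43).
That branch fails; take m_21 = False instead.
The clause (m_23) is unit, so m_23 = True.
The clause (¬m_13) is unit, so m_13 = False.
The clause (¬m_33) is unit, so m_33 = False.
The clause (m_31) is unit, so m_31 = True.
The clause (¬m_41) is unit, so m_41 = False.
The clause (m_43) is unit, so m_43 = True.
That conflicts with the unit clause (¬m_43).
Either choice for m_21 ends in contradiction.
That branch fails; take m_12 = False instead.
The clause (m_13) is unit, so m_13 = True.
The clause (¬m_23) is unit, so m_23 = False.
The clause (¬m_33) is unit, so m_33 = False.
The clause (¬m_43) is unit, so m_43 = False.
Suppose m_21 = True.
The clause (¬m_31) is unit, so m_31 = False.
The clause (m_32) is unit, so m_32 = True.
The clause (¬m_41) is unit, so m_41 = False.
The clause (m_42) is unit, so m_42 = True.
That conflicts with the unit clause (¬m_42).
That branch fails; take m_21 = False instead.
The clause (m_22) is unit, so m_22 = True.
The clause (¬m_32) is unit, so m_32 = False.
The clause (m_31) is unit, so m_31 = True.
The clause (¬m_41) is unit, so m_41 = False.
The clause (m_42) is unit, so m_42 = True.
That conflicts with the unit clause (¬m_42).
Either choice for m_21 ends in contradiction.
Either choice for m_12 ends in contradiction.
That branch fails; take m_11 = True instead.
The clause (¬m_21) is unit, so m_21 = False.
The clause (¬m_31) is unit, so m_31 = False.
The clause (¬m_41) is unit, so m_41 = False.
Suppose m_22 = True.
The clause (¬m_12) is unit, so m_12 = False.
The clause (¬m_32) is unit, so m_32 = False.
The clause (m_33) is unit, so m_33 = True.
The clause (¬m_42) is unit, so m_42 = False.
The clause (m_43) is unit, so m_43 = True.
That conflicts with the unit clause (¬m_43).
That branch fails; take m_22 = False instead.
The clause (m_23) is unit, so m_23 = True.
The clause (¬m_13) is unit, so m_13 = False.
The clause (¬m_33) is unit, so m_33 = False.
The clause (m_32) is unit, so m_32 = True.
The clause (¬m_12) is unit, so m_12 = False.
The clause (¬m_42) is unit, so m_42 = False.
The clause (m_43) is unit, so m_43 = True.
That conflicts with the unit clause (¬m_43).
Either choice for m_22 ends in contradiction.
Either choice for m_11 ends in contradiction.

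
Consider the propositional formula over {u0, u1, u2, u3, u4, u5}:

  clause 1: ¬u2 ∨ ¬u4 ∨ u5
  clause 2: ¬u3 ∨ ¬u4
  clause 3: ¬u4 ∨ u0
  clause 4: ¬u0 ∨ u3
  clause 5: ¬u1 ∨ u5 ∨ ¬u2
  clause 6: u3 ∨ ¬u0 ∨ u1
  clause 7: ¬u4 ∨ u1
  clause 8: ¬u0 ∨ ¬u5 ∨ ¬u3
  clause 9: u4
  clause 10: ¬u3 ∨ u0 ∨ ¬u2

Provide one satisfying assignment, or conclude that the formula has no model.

(u4) alone gives u4 = True.
(¬u3) alone gives u3 = False.
(u0) alone gives u0 = True.
But (¬u0) is also a unit clause — contradiction.

UNSATISFIABLE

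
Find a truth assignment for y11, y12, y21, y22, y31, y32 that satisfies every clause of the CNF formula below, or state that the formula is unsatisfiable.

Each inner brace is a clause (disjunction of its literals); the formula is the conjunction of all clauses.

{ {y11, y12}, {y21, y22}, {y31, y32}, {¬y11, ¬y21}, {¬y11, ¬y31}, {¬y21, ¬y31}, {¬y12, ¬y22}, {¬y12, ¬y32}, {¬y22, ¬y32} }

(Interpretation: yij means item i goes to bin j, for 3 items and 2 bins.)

UNSATISFIABLE

Branch on y11: set y11 = True.
From the singleton clause (¬y21), y21 = False.
From the singleton clause (y22), y22 = True.
From the singleton clause (¬y31), y31 = False.
From the singleton clause (y32), y32 = True.
But (¬y32) is also a unit clause — contradiction.
Undo y11 and try y11 = False.
From the singleton clause (y12), y12 = True.
From the singleton clause (¬y22), y22 = False.
From the singleton clause (y21), y21 = True.
From the singleton clause (¬y31), y31 = False.
From the singleton clause (y32), y32 = True.
But (¬y32) is also a unit clause — contradiction.
Both values of y11 lead to a conflict.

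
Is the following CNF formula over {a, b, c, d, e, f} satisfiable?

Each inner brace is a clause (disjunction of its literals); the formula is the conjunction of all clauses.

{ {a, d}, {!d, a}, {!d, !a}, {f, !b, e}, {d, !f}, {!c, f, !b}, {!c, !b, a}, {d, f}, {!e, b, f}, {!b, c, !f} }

No, unsatisfiable

Suppose a = true.
(!d) alone gives d = false.
(!f) alone gives f = false.
That conflicts with the unit clause (f).
Undo a and try a = false.
(d) alone gives d = true.
That conflicts with the unit clause (!d).
Neither a = true nor a = false works.
No assignment satisfies every clause.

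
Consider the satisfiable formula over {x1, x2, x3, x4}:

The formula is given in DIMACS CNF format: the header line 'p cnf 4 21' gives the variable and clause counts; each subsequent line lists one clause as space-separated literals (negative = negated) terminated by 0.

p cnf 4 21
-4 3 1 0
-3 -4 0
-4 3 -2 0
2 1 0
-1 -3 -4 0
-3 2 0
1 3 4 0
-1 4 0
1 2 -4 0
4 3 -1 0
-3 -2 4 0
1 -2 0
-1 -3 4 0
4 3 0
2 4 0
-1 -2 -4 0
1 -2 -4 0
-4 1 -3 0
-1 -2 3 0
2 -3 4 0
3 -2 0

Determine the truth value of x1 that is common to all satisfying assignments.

Suppose x1 = False.
The clause (x2) is unit, so x2 = True.
Now (¬x2) is unsatisfied and unit — conflict.
So every satisfying assignment has x1 = True.

True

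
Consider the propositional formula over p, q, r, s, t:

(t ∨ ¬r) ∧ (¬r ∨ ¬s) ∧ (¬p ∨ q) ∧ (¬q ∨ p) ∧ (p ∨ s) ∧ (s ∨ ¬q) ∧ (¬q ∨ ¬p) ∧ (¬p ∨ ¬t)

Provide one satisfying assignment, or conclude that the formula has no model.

Suppose t = False.
(¬r) alone gives r = False.
Suppose p = False.
(¬q) alone gives q = False.
(s) alone gives s = True.
All clauses are satisfied.

p=False; q=False; r=False; s=True; t=False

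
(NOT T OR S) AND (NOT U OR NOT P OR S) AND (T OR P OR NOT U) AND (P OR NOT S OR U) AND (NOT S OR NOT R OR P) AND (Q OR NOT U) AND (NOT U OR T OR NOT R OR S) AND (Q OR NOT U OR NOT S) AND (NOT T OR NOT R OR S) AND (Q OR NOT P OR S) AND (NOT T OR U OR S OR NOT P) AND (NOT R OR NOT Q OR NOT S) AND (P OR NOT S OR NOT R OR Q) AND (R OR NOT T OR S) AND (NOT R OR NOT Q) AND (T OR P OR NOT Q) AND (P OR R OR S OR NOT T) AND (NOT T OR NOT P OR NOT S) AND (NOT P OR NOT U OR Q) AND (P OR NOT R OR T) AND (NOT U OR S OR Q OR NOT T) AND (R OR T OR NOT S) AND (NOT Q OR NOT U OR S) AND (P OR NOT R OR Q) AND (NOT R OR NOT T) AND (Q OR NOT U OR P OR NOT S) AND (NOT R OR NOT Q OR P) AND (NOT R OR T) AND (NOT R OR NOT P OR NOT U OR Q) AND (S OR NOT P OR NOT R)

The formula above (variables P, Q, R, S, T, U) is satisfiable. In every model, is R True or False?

False

Suppose R = true.
(NOT Q) alone gives Q = false.
(NOT U) alone gives U = false.
(P) alone gives P = true.
(S) alone gives S = true.
(NOT T) alone gives T = false.
That conflicts with the unit clause (T).
So every satisfying assignment has R = False.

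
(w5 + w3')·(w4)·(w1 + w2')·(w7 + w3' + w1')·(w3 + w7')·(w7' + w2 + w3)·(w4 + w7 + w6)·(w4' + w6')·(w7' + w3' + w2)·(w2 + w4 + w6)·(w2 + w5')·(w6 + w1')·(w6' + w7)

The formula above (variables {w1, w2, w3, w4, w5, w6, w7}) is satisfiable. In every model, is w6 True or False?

False

Suppose w6 = 1.
(w4) alone gives w4 = 1.
Now (w4') is unsatisfied and unit — conflict.
So every satisfying assignment has w6 = False.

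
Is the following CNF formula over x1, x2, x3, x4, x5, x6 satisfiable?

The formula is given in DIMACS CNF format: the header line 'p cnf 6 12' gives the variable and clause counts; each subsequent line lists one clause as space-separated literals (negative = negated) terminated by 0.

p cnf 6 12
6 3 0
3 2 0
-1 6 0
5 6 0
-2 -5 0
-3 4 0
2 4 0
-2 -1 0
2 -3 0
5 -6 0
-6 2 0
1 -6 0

No

Try x6 = True.
The clause (x5) is unit, so x5 = True.
The clause (¬x2) is unit, so x2 = False.
Now (x2) is unsatisfied and unit — conflict.
Backtrack on x6: now try x6 = False.
The clause (x3) is unit, so x3 = True.
The clause (¬x1) is unit, so x1 = False.
The clause (x5) is unit, so x5 = True.
The clause (¬x2) is unit, so x2 = False.
Now (x2) is unsatisfied and unit — conflict.
Neither x6 = True nor x6 = False works.
No assignment satisfies every clause.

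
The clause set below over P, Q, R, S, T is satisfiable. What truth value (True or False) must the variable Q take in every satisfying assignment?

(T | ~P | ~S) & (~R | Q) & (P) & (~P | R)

Suppose Q = 0.
The clause (~R) is unit, so R = 0.
The clause (P) is unit, so P = 1.
That conflicts with the unit clause (~P).
So every satisfying assignment has Q = True.

True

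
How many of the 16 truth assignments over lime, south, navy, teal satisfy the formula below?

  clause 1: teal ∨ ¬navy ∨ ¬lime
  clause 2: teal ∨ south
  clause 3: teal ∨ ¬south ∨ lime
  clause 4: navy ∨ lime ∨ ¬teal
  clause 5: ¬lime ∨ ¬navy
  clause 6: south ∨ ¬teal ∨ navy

4

There are 2^4 = 16 truth assignments over (lime, south, navy, teal).
Check each against the 6 clauses (columns in the order lime, south, navy, teal):
  F F F F  ✗ fails (teal ∨ south)
  F F F T  ✗ fails (navy ∨ lime ∨ ¬teal)
  F F T F  ✗ fails (teal ∨ south)
  F F T T  ✓ satisfies all
  F T F F  ✗ fails (teal ∨ ¬south ∨ lime)
  F T F T  ✗ fails (navy ∨ lime ∨ ¬teal)
  F T T F  ✗ fails (teal ∨ ¬south ∨ lime)
  F T T T  ✓ satisfies all
  T F F F  ✗ fails (teal ∨ south)
  T F F T  ✗ fails (south ∨ ¬teal ∨ navy)
  T F T F  ✗ fails (teal ∨ ¬navy ∨ ¬lime)
  T F T T  ✗ fails (¬lime ∨ ¬navy)
  T T F F  ✓ satisfies all
  T T F T  ✓ satisfies all
  T T T F  ✗ fails (teal ∨ ¬navy ∨ ¬lime)
  T T T T  ✗ fails (¬lime ∨ ¬navy)
4 of the 16 rows are models.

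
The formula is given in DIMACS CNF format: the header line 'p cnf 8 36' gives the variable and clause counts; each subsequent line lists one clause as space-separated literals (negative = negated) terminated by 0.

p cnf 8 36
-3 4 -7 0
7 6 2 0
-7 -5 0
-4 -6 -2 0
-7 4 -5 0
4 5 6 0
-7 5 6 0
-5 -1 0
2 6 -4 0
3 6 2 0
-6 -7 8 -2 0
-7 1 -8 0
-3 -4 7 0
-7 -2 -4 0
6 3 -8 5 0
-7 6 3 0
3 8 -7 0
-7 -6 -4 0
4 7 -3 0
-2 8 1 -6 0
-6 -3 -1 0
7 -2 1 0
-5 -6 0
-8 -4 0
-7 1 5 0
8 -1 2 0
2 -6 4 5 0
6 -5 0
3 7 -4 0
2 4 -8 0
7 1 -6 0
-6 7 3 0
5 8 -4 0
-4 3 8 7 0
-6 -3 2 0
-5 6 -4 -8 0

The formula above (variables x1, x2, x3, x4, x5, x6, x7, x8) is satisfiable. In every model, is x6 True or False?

Suppose x6 = False.
The clause (¬x5) is unit, so x5 = False.
The clause (x4) is unit, so x4 = True.
The clause (¬x7) is unit, so x7 = False.
The clause (x2) is unit, so x2 = True.
The clause (¬x3) is unit, so x3 = False.
But (x3) is also a unit clause — contradiction.
So every satisfying assignment has x6 = True.

True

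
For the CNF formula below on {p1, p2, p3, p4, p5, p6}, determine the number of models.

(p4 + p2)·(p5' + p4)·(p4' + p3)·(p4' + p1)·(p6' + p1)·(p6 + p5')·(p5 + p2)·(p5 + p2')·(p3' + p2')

There are 2^6 = 64 truth assignments over (p1, p2, p3, p4, p5, p6).
Split on p1. With p1 = 1, the clauses containing p1 are satisfied and p1' drops from the rest; 1 of the 2^5 = 32 assignments to the other variables satisfy what remains.
With p1 = 0, by the same count on the reduced clause set, 0 assignments work.
(One model: p1=T, p2=F, p3=T, p4=T, p5=T, p6=T.)
Total: 1 + 0 = 1.

1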